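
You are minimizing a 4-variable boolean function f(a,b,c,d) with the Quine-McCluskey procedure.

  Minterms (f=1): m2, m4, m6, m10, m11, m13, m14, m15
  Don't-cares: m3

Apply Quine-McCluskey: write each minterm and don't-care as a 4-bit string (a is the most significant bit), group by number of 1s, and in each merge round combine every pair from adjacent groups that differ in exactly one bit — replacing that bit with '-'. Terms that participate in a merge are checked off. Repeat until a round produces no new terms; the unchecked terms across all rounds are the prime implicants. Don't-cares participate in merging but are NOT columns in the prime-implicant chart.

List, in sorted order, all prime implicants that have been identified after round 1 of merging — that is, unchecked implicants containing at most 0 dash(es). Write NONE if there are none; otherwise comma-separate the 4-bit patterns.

size-2^0 implicants → 0010(✓)  0011(✓)  0100(✓)  0110(✓)  1010(✓)  1011(✓)  1101(✓)  1110(✓)  1111(✓)
size-2^1 implicants → -010(✓)  -011(✓)  -110(✓)  0-10(✓)  001-(✓)  01-0  1-10(✓)  1-11(✓)  101-(✓)  11-1  111-(✓)
size-2^2 implicants → --10  -01-  1-1-
Unchecked terms (primes): --10, -01-, 01-0, 1-1-, 11-1

NONE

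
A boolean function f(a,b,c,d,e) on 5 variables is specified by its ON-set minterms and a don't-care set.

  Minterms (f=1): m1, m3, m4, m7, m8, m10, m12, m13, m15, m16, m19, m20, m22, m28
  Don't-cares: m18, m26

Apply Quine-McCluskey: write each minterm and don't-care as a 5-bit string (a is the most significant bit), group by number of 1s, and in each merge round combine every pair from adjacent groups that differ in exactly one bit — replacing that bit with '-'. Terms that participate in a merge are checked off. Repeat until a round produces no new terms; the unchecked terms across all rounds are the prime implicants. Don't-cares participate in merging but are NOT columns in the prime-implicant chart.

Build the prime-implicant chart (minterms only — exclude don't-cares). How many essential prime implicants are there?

Round 0: 00001✓ 00011✓ 00100✓ 00111✓ 01000✓ 01010✓ 01100✓ 01101✓ 01111✓ 10000✓ 10010✓ 10011✓ 10100✓ 10110✓ 11010✓ 11100✓
Round 1: -0011 -0100✓ -1010 -1100✓ 0-100✓ 0-111 00-11 000-1 01-00 010-0 011-1 0110- 1-010 1-100✓ 10-00✓ 10-10✓ 100-0✓ 1001- 101-0✓
Round 2: --100 10--0
PIs = {--100, -0011, -1010, 0-111, 00-11, 000-1, 01-00, 010-0, 011-1, 0110-, 1-010, 10--0, 1001-}
Coverage chart:
  m1: 000-1 ←essential
  m3: -0011,00-11,000-1
  m4: --100 ←essential
  m7: 0-111,00-11
  m8: 01-00,010-0
  m10: -1010,010-0
  m12: --100,01-00,0110-
  m13: 011-1,0110-
  m15: 0-111,011-1
  m16: 10--0 ←essential
  m19: -0011,1001-
  m20: --100,10--0
  m22: 10--0 ←essential
  m28: --100 ←essential
Essential: --100, 000-1, 10--0

3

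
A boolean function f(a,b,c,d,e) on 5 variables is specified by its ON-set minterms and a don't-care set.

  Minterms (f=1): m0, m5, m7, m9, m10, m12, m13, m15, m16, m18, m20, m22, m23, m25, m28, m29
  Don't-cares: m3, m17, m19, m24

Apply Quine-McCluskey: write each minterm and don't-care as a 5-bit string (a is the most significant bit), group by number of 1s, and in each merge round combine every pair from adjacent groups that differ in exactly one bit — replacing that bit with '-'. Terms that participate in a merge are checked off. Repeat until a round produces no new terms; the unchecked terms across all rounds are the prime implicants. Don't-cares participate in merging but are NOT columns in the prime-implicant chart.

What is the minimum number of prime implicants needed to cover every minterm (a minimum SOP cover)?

7

Round 0: 00000✓ 00011✓ 00101✓ 00111✓ 01001✓ 01010 01100✓ 01101✓ 01111✓ 10000✓ 10001✓ 10010✓ 10011✓ 10100✓ 10110✓ 10111✓ 11000✓ 11001✓ 11100✓ 11101✓
Round 1: -0000 -0011✓ -0111✓ -1001✓ -1100✓ -1101✓ 0-101✓ 0-111✓ 00-11✓ 001-1✓ 01-01✓ 011-1✓ 0110-✓ 1-000✓ 1-001✓ 1-100✓ 10-00✓ 10-10✓ 10-11✓ 100-0✓ 100-1✓ 1000-✓ 1001-✓ 101-0✓ 1011-✓ 11-00✓ 11-01✓ 1100-✓ 1110-✓
Round 2: -0-11 -1-01 -110- 0-1-1 1--00 1-00- 10--0 10-1- 100-- 11-0-
PIs = {-0-11, -0000, -1-01, -110-, 0-1-1, 01010, 1--00, 1-00-, 10--0, 10-1-, 100--, 11-0-}
Coverage chart:
  m0: -0000 ←essential
  m5: 0-1-1 ←essential
  m7: -0-11,0-1-1
  m9: -1-01 ←essential
  m10: 01010 ←essential
  m12: -110- ←essential
  m13: -1-01,-110-,0-1-1
  m15: 0-1-1 ←essential
  m16: -0000,1--00,1-00-,10--0,100--
  m18: 10--0,10-1-,100--
  m20: 1--00,10--0
  m22: 10--0,10-1-
  m23: -0-11,10-1-
  m25: -1-01,1-00-,11-0-
  m28: -110-,1--00,11-0-
  m29: -1-01,-110-,11-0-
Essential: -0000, -1-01, -110-, 0-1-1, 01010
Petrick residual → -0-11, 10--0
Min cover (7 terms): b'de + b'c'd'e' + bd'e + bcd' + a'ce + a'bc'de' + ab'e'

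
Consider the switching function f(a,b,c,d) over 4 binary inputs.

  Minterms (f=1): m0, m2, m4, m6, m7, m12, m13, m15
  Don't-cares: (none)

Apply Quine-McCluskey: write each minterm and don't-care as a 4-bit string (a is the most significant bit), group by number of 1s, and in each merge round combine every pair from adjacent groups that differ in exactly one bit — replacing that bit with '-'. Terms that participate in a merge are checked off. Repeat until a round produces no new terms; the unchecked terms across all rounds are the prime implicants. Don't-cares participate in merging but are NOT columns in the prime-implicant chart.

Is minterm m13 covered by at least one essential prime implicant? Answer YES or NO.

[col 0] 0000*, 0010*, 0100*, 0110*, 0111*, 1100*, 1101*, 1111*
[col 1] -100, -111, 0-00*, 0-10*, 00-0*, 01-0*, 011-, 11-1, 110-
[col 2] 0--0
Prime implicants: -100, -111, 0--0, 011-, 11-1, 110-
PI chart (minterm → PIs covering it):
  0 | 0--0  (sole → essential)
  2 | 0--0  (sole → essential)
  4 | -100,0--0
  6 | 0--0,011-
  7 | -111,011-
  12 | -100,110-
  13 | 11-1,110-
  15 | -111,11-1
Essential prime implicants: 0--0

NO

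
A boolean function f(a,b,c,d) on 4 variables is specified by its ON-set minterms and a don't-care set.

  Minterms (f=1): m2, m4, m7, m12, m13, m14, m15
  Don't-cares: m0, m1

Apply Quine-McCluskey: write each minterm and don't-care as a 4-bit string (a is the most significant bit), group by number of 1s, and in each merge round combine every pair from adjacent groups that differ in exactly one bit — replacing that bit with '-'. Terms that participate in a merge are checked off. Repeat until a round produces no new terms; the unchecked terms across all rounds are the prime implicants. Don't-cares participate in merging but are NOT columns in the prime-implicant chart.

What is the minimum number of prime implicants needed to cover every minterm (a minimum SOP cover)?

size-2^0 implicants → 0000(✓)  0001(✓)  0010(✓)  0100(✓)  0111(✓)  1100(✓)  1101(✓)  1110(✓)  1111(✓)
size-2^1 implicants → -100  -111  0-00  00-0  000-  11-0(✓)  11-1(✓)  110-(✓)  111-(✓)
size-2^2 implicants → 11--
Unchecked terms (primes): -100, -111, 0-00, 00-0, 000-, 11--
Minterm coverage:
  m2 ⊆ 00-0 [E]
  m4 ⊆ -100,0-00
  m7 ⊆ -111 [E]
  m12 ⊆ -100,11--
  m13 ⊆ 11-- [E]
  m14 ⊆ 11-- [E]
  m15 ⊆ -111,11--
E = {-111, 00-0, 11--}
Petrick residual → -100
Cover = bc'd' + bcd + a'b'd' + ab  |cover|=4

4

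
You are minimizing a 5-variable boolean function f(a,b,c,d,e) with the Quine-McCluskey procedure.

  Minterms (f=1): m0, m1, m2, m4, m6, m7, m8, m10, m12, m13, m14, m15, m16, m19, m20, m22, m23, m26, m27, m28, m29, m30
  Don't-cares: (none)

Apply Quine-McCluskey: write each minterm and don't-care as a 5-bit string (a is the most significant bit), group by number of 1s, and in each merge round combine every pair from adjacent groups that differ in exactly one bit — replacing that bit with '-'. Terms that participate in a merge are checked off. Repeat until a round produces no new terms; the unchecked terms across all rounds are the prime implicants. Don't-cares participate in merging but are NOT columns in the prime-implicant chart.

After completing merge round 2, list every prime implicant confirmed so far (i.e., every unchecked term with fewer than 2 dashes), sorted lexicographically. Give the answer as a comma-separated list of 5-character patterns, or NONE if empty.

size-2^0 implicants → 00000(✓)  00001(✓)  00010(✓)  00100(✓)  00110(✓)  00111(✓)  01000(✓)  01010(✓)  01100(✓)  01101(✓)  01110(✓)  01111(✓)  10000(✓)  10011(✓)  10100(✓)  10110(✓)  10111(✓)  11010(✓)  11011(✓)  11100(✓)  11101(✓)  11110(✓)
size-2^1 implicants → -0000(✓)  -0100(✓)  -0110(✓)  -0111(✓)  -1010(✓)  -1100(✓)  -1101(✓)  -1110(✓)  0-000(✓)  0-010(✓)  0-100(✓)  0-110(✓)  0-111(✓)  00-00(✓)  00-10(✓)  000-0(✓)  0000-  001-0(✓)  0011-(✓)  01-00(✓)  01-10(✓)  010-0(✓)  011-0(✓)  011-1(✓)  0110-(✓)  0111-(✓)  1-011  1-100(✓)  1-110(✓)  10-00(✓)  10-11  101-0(✓)  1011-(✓)  11-10(✓)  1101-  111-0(✓)  1110-(✓)
size-2^2 implicants → --100(✓)  --110(✓)  -0-00  -01-0(✓)  -011-  -1-10  -11-0(✓)  -110-  0--00(✓)  0--10(✓)  0-0-0(✓)  0-1-0(✓)  0-11-  00--0(✓)  01--0(✓)  011--  1-1-0(✓)
size-2^3 implicants → --1-0  0---0
Unchecked terms (primes): --1-0, -0-00, -011-, -1-10, -110-, 0---0, 0-11-, 0000-, 011--, 1-011, 10-11, 1101-

0000-, 1-011, 10-11, 1101-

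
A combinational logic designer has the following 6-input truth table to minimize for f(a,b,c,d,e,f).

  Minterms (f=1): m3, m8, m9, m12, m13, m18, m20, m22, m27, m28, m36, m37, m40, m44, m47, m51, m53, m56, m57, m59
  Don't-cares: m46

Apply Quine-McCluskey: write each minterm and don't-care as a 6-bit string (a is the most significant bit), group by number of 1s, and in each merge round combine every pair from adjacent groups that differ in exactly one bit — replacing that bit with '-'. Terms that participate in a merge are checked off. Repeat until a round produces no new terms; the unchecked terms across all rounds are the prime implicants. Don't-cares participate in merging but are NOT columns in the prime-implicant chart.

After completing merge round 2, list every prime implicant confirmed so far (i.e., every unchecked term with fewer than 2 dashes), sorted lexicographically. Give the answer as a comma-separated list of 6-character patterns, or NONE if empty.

[col 0] 000011, 001000*, 001001*, 001100*, 001101*, 010010*, 010100*, 010110*, 011011*, 011100*, 100100*, 100101*, 101000*, 101100*, 101110*, 101111*, 110011*, 110101*, 111000*, 111001*, 111011*
[col 1] -01000*, -01100*, -11011, 0-1100, 001-00*, 001-01*, 00100-*, 00110-*, 01-100, 010-10, 0101-0, 1-0101, 1-1000, 10-100, 10010-, 101-00*, 1011-0, 10111-, 11-011, 1110-1, 11100-
[col 2] -01-00, 001-0-
Prime implicants: -01-00, -11011, 0-1100, 000011, 001-0-, 01-100, 010-10, 0101-0, 1-0101, 1-1000, 10-100, 10010-, 1011-0, 10111-, 11-011, 1110-1, 11100-

-11011, 0-1100, 000011, 01-100, 010-10, 0101-0, 1-0101, 1-1000, 10-100, 10010-, 1011-0, 10111-, 11-011, 1110-1, 11100-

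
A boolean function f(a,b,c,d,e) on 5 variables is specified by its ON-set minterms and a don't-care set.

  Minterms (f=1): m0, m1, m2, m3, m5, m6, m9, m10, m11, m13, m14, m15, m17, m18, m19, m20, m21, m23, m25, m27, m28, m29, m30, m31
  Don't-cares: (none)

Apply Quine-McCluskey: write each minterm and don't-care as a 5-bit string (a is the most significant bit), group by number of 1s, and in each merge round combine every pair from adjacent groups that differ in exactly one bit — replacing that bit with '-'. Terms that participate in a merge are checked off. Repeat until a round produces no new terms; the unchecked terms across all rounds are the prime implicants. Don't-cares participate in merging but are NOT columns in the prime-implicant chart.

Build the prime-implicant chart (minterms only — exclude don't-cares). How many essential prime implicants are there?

6

Round 0: 00000✓ 00001✓ 00010✓ 00011✓ 00101✓ 00110✓ 01001✓ 01010✓ 01011✓ 01101✓ 01110✓ 01111✓ 10001✓ 10010✓ 10011✓ 10100✓ 10101✓ 10111✓ 11001✓ 11011✓ 11100✓ 11101✓ 11110✓ 11111✓
Round 1: -0001✓ -0010✓ -0011✓ -0101✓ -1001✓ -1011✓ -1101✓ -1110✓ -1111✓ 0-001✓ 0-010✓ 0-011✓ 0-101✓ 0-110✓ 00-01✓ 00-10✓ 000-0✓ 000-1✓ 0000-✓ 0001-✓ 01-01✓ 01-10✓ 01-11✓ 010-1✓ 0101-✓ 011-1✓ 0111-✓ 1-001✓ 1-011✓ 1-100✓ 1-101✓ 1-111✓ 10-01✓ 10-11✓ 100-1✓ 1001-✓ 101-1✓ 1010-✓ 11-01✓ 11-11✓ 110-1✓ 111-0✓ 111-1✓ 1110-✓ 1111-✓
Round 2: --001✓ --011✓ --101✓ -0-01✓ -00-1✓ -001- -1-01✓ -1-11✓ -10-1✓ -11-1✓ -111- 0--01✓ 0--10 0-0-1✓ 0-01- 000-- 01--1✓ 01-1- 1--01✓ 1--11✓ 1-0-1✓ 1-1-1✓ 1-10- 10--1✓ 11--1✓ 111--
Round 3: ---01 --0-1 -1--1 1---1
PIs = {---01, --0-1, -001-, -1--1, -111-, 0--10, 0-01-, 000--, 01-1-, 1---1, 1-10-, 111--}
Coverage chart:
  m0: 000-- ←essential
  m1: ---01,--0-1,000--
  m2: -001-,0--10,0-01-,000--
  m3: --0-1,-001-,0-01-,000--
  m5: ---01 ←essential
  m6: 0--10 ←essential
  m9: ---01,--0-1,-1--1
  m10: 0--10,0-01-,01-1-
  m11: --0-1,-1--1,0-01-,01-1-
  m13: ---01,-1--1
  m14: -111-,0--10,01-1-
  m15: -1--1,-111-,01-1-
  m17: ---01,--0-1,1---1
  m18: -001- ←essential
  m19: --0-1,-001-,1---1
  m20: 1-10- ←essential
  m21: ---01,1---1,1-10-
  m23: 1---1 ←essential
  m25: ---01,--0-1,-1--1,1---1
  m27: --0-1,-1--1,1---1
  m28: 1-10-,111--
  m29: ---01,-1--1,1---1,1-10-,111--
  m30: -111-,111--
  m31: -1--1,-111-,1---1,111--
Essential: ---01, -001-, 0--10, 000--, 1---1, 1-10-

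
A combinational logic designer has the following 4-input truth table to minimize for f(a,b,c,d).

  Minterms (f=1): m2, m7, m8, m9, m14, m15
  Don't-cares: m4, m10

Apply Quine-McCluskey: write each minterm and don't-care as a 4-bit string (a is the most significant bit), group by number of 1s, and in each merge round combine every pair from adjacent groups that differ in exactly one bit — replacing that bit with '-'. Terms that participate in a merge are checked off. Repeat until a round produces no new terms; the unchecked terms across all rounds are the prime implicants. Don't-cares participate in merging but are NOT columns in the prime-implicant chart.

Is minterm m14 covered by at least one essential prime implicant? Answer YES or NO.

Round 0: 0010✓ 0100 0111✓ 1000✓ 1001✓ 1010✓ 1110✓ 1111✓
Round 1: -010 -111 1-10 10-0 100- 111-
PIs = {-010, -111, 0100, 1-10, 10-0, 100-, 111-}
Coverage chart:
  m2: -010 ←essential
  m7: -111 ←essential
  m8: 10-0,100-
  m9: 100- ←essential
  m14: 1-10,111-
  m15: -111,111-
Essential: -010, -111, 100-

NO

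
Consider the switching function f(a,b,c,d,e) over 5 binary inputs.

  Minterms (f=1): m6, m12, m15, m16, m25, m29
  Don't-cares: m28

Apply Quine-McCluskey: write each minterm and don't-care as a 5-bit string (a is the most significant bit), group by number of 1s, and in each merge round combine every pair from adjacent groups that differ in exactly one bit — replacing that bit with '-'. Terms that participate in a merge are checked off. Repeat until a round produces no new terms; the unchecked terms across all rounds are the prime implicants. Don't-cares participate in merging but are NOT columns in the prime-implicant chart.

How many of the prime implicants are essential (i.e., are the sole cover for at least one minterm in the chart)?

5

Round 0: 00110 01100✓ 01111 10000 11001✓ 11100✓ 11101✓
Round 1: -1100 11-01 1110-
PIs = {-1100, 00110, 01111, 10000, 11-01, 1110-}
Coverage chart:
  m6: 00110 ←essential
  m12: -1100 ←essential
  m15: 01111 ←essential
  m16: 10000 ←essential
  m25: 11-01 ←essential
  m29: 11-01,1110-
Essential: -1100, 00110, 01111, 10000, 11-01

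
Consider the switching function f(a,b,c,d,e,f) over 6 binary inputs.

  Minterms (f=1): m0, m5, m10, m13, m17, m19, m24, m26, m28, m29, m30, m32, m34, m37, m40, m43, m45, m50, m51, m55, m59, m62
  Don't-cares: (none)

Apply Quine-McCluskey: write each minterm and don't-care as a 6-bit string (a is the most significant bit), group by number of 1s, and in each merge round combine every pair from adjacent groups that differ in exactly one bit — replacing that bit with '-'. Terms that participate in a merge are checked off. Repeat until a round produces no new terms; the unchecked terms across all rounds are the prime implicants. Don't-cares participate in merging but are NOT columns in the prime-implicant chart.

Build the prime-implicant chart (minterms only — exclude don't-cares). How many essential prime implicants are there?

9

[col 0] 000000*, 000101*, 001010*, 001101*, 010001*, 010011*, 011000*, 011010*, 011100*, 011101*, 011110*, 100000*, 100010*, 100101*, 101000*, 101011*, 101101*, 110010*, 110011*, 110111*, 111011*, 111110*
[col 1] -00000, -00101*, -01101*, -10011, -11110, 0-1010, 0-1101, 00-101*, 0100-1, 011-00*, 011-10*, 0110-0*, 0111-0*, 01110-, 1-0010, 1-1011, 10-000, 10-101*, 1000-0, 11-011, 110-11, 11001-
[col 2] -0-101, 011--0
Prime implicants: -0-101, -00000, -10011, -11110, 0-1010, 0-1101, 0100-1, 011--0, 01110-, 1-0010, 1-1011, 10-000, 1000-0, 11-011, 110-11, 11001-
PI chart (minterm → PIs covering it):
  0 | -00000  (sole → essential)
  5 | -0-101  (sole → essential)
  10 | 0-1010  (sole → essential)
  13 | -0-101,0-1101
  17 | 0100-1  (sole → essential)
  19 | -10011,0100-1
  24 | 011--0  (sole → essential)
  26 | 0-1010,011--0
  28 | 011--0,01110-
  29 | 0-1101,01110-
  30 | -11110,011--0
  32 | -00000,10-000,1000-0
  34 | 1-0010,1000-0
  37 | -0-101  (sole → essential)
  40 | 10-000  (sole → essential)
  43 | 1-1011  (sole → essential)
  45 | -0-101  (sole → essential)
  50 | 1-0010,11001-
  51 | -10011,11-011,110-11,11001-
  55 | 110-11  (sole → essential)
  59 | 1-1011,11-011
  62 | -11110  (sole → essential)
Essential prime implicants: -0-101, -00000, -11110, 0-1010, 0100-1, 011--0, 1-1011, 10-000, 110-11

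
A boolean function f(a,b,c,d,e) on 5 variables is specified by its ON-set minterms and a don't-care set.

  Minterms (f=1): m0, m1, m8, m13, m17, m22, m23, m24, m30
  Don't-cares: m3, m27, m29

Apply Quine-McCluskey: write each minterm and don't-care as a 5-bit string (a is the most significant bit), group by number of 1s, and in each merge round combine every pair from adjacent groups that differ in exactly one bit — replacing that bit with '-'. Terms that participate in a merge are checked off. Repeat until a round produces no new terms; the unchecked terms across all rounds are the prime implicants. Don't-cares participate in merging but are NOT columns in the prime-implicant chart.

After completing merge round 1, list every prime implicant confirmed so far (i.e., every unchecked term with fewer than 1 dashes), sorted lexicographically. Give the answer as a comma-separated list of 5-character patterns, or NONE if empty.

size-2^0 implicants → 00000(✓)  00001(✓)  00011(✓)  01000(✓)  01101(✓)  10001(✓)  10110(✓)  10111(✓)  11000(✓)  11011  11101(✓)  11110(✓)
size-2^1 implicants → -0001  -1000  -1101  0-000  000-1  0000-  1-110  1011-
Unchecked terms (primes): -0001, -1000, -1101, 0-000, 000-1, 0000-, 1-110, 1011-, 11011

11011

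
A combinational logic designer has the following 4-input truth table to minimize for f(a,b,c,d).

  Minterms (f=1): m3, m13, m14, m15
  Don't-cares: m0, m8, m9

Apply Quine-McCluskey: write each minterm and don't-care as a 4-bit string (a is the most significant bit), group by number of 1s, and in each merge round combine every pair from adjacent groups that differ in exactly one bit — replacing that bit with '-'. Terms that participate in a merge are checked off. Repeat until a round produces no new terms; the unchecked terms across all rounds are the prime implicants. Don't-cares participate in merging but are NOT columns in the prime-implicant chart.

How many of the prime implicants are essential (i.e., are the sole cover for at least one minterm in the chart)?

Round 0: 0000✓ 0011 1000✓ 1001✓ 1101✓ 1110✓ 1111✓
Round 1: -000 1-01 100- 11-1 111-
PIs = {-000, 0011, 1-01, 100-, 11-1, 111-}
Coverage chart:
  m3: 0011 ←essential
  m13: 1-01,11-1
  m14: 111- ←essential
  m15: 11-1,111-
Essential: 0011, 111-

2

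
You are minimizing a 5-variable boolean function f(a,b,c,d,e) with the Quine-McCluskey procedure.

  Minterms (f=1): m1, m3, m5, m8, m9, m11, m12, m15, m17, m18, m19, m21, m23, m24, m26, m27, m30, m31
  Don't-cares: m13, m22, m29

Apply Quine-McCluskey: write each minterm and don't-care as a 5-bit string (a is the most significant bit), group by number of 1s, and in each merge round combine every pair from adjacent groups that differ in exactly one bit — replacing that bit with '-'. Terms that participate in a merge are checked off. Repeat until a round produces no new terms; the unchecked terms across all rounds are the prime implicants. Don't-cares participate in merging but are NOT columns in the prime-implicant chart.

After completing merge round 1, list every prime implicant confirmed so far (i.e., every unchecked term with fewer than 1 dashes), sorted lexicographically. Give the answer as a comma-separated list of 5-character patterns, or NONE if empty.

NONE

[col 0] 00001*, 00011*, 00101*, 01000*, 01001*, 01011*, 01100*, 01101*, 01111*, 10001*, 10010*, 10011*, 10101*, 10110*, 10111*, 11000*, 11010*, 11011*, 11101*, 11110*, 11111*
[col 1] -0001*, -0011*, -0101*, -1000, -1011*, -1101*, -1111*, 0-001*, 0-011*, 0-101*, 00-01*, 000-1*, 01-00*, 01-01*, 01-11*, 010-1*, 0100-*, 011-1*, 0110-*, 1-010*, 1-011*, 1-101*, 1-110*, 1-111*, 10-01*, 10-10*, 10-11*, 100-1*, 1001-*, 101-1*, 1011-*, 11-10*, 11-11*, 110-0, 1101-*, 111-1*, 1111-*
[col 2] --011, --101, -0-01, -00-1, -1-11, -11-1, 0--01, 0-0-1, 01--1, 01-0-, 1--10*, 1--11*, 1-01-*, 1-1-1, 1-11-*, 10--1, 10-1-*, 11-1-*
[col 3] 1--1-
Prime implicants: --011, --101, -0-01, -00-1, -1-11, -1000, -11-1, 0--01, 0-0-1, 01--1, 01-0-, 1--1-, 1-1-1, 10--1, 110-0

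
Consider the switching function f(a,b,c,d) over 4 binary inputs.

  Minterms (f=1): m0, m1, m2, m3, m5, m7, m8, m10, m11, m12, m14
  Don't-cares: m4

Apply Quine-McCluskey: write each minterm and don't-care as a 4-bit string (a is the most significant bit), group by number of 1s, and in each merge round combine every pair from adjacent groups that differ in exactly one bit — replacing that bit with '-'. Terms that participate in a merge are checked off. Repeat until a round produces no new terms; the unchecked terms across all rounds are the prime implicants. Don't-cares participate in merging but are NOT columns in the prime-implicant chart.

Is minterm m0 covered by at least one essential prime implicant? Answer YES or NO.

NO

[col 0] 0000*, 0001*, 0010*, 0011*, 0100*, 0101*, 0111*, 1000*, 1010*, 1011*, 1100*, 1110*
[col 1] -000*, -010*, -011*, -100*, 0-00*, 0-01*, 0-11*, 00-0*, 00-1*, 000-*, 001-*, 01-1*, 010-*, 1-00*, 1-10*, 10-0*, 101-*, 11-0*
[col 2] --00, -0-0, -01-, 0--1, 0-0-, 00--, 1--0
Prime implicants: --00, -0-0, -01-, 0--1, 0-0-, 00--, 1--0
PI chart (minterm → PIs covering it):
  0 | --00,-0-0,0-0-,00--
  1 | 0--1,0-0-,00--
  2 | -0-0,-01-,00--
  3 | -01-,0--1,00--
  5 | 0--1,0-0-
  7 | 0--1  (sole → essential)
  8 | --00,-0-0,1--0
  10 | -0-0,-01-,1--0
  11 | -01-  (sole → essential)
  12 | --00,1--0
  14 | 1--0  (sole → essential)
Essential prime implicants: -01-, 0--1, 1--0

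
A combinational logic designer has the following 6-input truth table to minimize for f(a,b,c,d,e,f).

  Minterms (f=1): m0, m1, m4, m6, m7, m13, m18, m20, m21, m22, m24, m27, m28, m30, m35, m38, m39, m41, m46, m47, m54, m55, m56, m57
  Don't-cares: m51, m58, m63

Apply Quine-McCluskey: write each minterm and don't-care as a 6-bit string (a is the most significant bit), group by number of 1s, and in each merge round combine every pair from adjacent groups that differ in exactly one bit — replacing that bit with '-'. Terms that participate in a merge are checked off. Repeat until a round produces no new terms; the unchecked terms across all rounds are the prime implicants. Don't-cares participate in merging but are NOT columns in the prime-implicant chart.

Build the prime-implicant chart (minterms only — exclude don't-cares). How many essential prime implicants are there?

Round 0: 000000✓ 000001✓ 000100✓ 000110✓ 000111✓ 001101 010010✓ 010100✓ 010101✓ 010110✓ 011000✓ 011011 011100✓ 011110✓ 100011✓ 100110✓ 100111✓ 101001✓ 101110✓ 101111✓ 110011✓ 110110✓ 110111✓ 111000✓ 111001✓ 111010✓ 111111✓
Round 1: -00110✓ -00111✓ -10110✓ -11000 0-0100✓ 0-0110✓ 000-00 00000- 0001-0✓ 00011-✓ 01-100✓ 01-110✓ 010-10 0101-0✓ 01010- 011-00 0111-0✓ 1-0011✓ 1-0110✓ 1-0111✓ 1-1001 1-1111✓ 10-110✓ 10-111✓ 100-11✓ 10011-✓ 10111-✓ 11-111✓ 110-11✓ 11011-✓ 1110-0 11100-
Round 2: --0110 -0011- 0-01-0 01-1-0 1--111 1-0-11 1-011- 10-11-
PIs = {--0110, -0011-, -11000, 0-01-0, 000-00, 00000-, 001101, 01-1-0, 010-10, 01010-, 011-00, 011011, 1--111, 1-0-11, 1-011-, 1-1001, 10-11-, 1110-0, 11100-}
Coverage chart:
  m0: 000-00,00000-
  m1: 00000- ←essential
  m4: 0-01-0,000-00
  m6: --0110,-0011-,0-01-0
  m7: -0011- ←essential
  m13: 001101 ←essential
  m18: 010-10 ←essential
  m20: 0-01-0,01-1-0,01010-
  m21: 01010- ←essential
  m22: --0110,0-01-0,01-1-0,010-10
  m24: -11000,011-00
  m27: 011011 ←essential
  m28: 01-1-0,011-00
  m30: 01-1-0 ←essential
  m35: 1-0-11 ←essential
  m38: --0110,-0011-,1-011-,10-11-
  m39: -0011-,1--111,1-0-11,1-011-,10-11-
  m41: 1-1001 ←essential
  m46: 10-11- ←essential
  m47: 1--111,10-11-
  m54: --0110,1-011-
  m55: 1--111,1-0-11,1-011-
  m56: -11000,1110-0,11100-
  m57: 1-1001,11100-
Essential: -0011-, 00000-, 001101, 01-1-0, 010-10, 01010-, 011011, 1-0-11, 1-1001, 10-11-

10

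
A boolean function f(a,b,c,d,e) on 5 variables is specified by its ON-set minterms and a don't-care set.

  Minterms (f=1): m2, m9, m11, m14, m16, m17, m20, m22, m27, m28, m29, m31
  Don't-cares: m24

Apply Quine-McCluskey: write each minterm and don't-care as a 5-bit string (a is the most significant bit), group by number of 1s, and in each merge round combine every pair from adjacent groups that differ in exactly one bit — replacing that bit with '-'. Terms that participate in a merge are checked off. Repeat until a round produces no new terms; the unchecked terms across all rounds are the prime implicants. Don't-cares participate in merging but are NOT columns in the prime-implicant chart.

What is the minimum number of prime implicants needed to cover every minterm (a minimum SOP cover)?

[col 0] 00010, 01001*, 01011*, 01110, 10000*, 10001*, 10100*, 10110*, 11000*, 11011*, 11100*, 11101*, 11111*
[col 1] -1011, 010-1, 1-000*, 1-100*, 10-00*, 1000-, 101-0, 11-00*, 11-11, 111-1, 1110-
[col 2] 1--00
Prime implicants: -1011, 00010, 010-1, 01110, 1--00, 1000-, 101-0, 11-11, 111-1, 1110-
PI chart (minterm → PIs covering it):
  2 | 00010  (sole → essential)
  9 | 010-1  (sole → essential)
  11 | -1011,010-1
  14 | 01110  (sole → essential)
  16 | 1--00,1000-
  17 | 1000-  (sole → essential)
  20 | 1--00,101-0
  22 | 101-0  (sole → essential)
  27 | -1011,11-11
  28 | 1--00,1110-
  29 | 111-1,1110-
  31 | 11-11,111-1
Essential prime implicants: 00010, 010-1, 01110, 1000-, 101-0
Petrick residual → 11-11, 1110-
Minimum SOP uses 7 PIs: a'b'c'de' + a'bc'e + a'bcde' + ab'c'd' + ab'ce' + abde + abcd'

7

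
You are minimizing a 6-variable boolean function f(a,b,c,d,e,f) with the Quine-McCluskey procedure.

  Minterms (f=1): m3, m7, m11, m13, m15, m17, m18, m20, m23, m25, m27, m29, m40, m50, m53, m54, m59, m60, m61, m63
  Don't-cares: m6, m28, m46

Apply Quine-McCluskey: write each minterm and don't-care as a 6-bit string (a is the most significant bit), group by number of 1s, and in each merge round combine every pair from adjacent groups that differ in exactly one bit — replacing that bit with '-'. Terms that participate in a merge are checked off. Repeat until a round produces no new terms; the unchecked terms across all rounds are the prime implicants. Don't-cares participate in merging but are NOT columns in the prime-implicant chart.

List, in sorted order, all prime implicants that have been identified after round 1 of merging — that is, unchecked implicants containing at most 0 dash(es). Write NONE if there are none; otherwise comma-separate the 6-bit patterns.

size-2^0 implicants → 000011(✓)  000110(✓)  000111(✓)  001011(✓)  001101(✓)  001111(✓)  010001(✓)  010010(✓)  010100(✓)  010111(✓)  011001(✓)  011011(✓)  011100(✓)  011101(✓)  101000  101110  110010(✓)  110101(✓)  110110(✓)  111011(✓)  111100(✓)  111101(✓)  111111(✓)
size-2^1 implicants → -10010  -11011  -11100(✓)  -11101(✓)  0-0111  0-1011  0-1101  00-011(✓)  00-111(✓)  000-11(✓)  00011-  001-11(✓)  0011-1  01-001  01-100  011-01  0110-1  01110-(✓)  11-101  110-10  111-11  1111-1  11110-(✓)
size-2^2 implicants → -1110-  00--11
Unchecked terms (primes): -10010, -11011, -1110-, 0-0111, 0-1011, 0-1101, 00--11, 00011-, 0011-1, 01-001, 01-100, 011-01, 0110-1, 101000, 101110, 11-101, 110-10, 111-11, 1111-1

101000, 101110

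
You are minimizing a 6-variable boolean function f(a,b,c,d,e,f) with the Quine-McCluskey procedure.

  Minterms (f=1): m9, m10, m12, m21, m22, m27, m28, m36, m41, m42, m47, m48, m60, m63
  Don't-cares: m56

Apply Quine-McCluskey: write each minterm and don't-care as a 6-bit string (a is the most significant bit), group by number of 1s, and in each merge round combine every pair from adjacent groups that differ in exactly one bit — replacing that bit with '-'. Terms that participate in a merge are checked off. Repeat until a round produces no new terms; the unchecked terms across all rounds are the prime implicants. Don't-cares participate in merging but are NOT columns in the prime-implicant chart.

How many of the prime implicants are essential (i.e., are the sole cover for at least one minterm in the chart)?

Round 0: 001001✓ 001010✓ 001100✓ 010101 010110 011011 011100✓ 100100 101001✓ 101010✓ 101111✓ 110000✓ 111000✓ 111100✓ 111111✓
Round 1: -01001 -01010 -11100 0-1100 1-1111 11-000 111-00
PIs = {-01001, -01010, -11100, 0-1100, 010101, 010110, 011011, 1-1111, 100100, 11-000, 111-00}
Coverage chart:
  m9: -01001 ←essential
  m10: -01010 ←essential
  m12: 0-1100 ←essential
  m21: 010101 ←essential
  m22: 010110 ←essential
  m27: 011011 ←essential
  m28: -11100,0-1100
  m36: 100100 ←essential
  m41: -01001 ←essential
  m42: -01010 ←essential
  m47: 1-1111 ←essential
  m48: 11-000 ←essential
  m60: -11100,111-00
  m63: 1-1111 ←essential
Essential: -01001, -01010, 0-1100, 010101, 010110, 011011, 1-1111, 100100, 11-000

9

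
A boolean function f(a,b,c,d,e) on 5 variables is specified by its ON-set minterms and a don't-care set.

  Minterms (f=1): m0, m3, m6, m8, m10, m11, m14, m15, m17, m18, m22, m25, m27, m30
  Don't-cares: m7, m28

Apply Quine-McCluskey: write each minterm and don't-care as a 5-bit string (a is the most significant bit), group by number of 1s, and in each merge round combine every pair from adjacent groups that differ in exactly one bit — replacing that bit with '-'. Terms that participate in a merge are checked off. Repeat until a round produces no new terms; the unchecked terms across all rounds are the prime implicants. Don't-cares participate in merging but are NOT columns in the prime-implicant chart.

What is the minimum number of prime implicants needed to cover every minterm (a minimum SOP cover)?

7

size-2^0 implicants → 00000(✓)  00011(✓)  00110(✓)  00111(✓)  01000(✓)  01010(✓)  01011(✓)  01110(✓)  01111(✓)  10001(✓)  10010(✓)  10110(✓)  11001(✓)  11011(✓)  11100(✓)  11110(✓)
size-2^1 implicants → -0110(✓)  -1011  -1110(✓)  0-000  0-011(✓)  0-110(✓)  0-111(✓)  00-11(✓)  0011-(✓)  01-10(✓)  01-11(✓)  010-0  0101-(✓)  0111-(✓)  1-001  1-110(✓)  10-10  110-1  111-0
size-2^2 implicants → --110  0--11  0-11-  01-1-
Unchecked terms (primes): --110, -1011, 0--11, 0-000, 0-11-, 01-1-, 010-0, 1-001, 10-10, 110-1, 111-0
Minterm coverage:
  m0 ⊆ 0-000 [E]
  m3 ⊆ 0--11 [E]
  m6 ⊆ --110,0-11-
  m8 ⊆ 0-000,010-0
  m10 ⊆ 01-1-,010-0
  m11 ⊆ -1011,0--11,01-1-
  m14 ⊆ --110,0-11-,01-1-
  m15 ⊆ 0--11,0-11-,01-1-
  m17 ⊆ 1-001 [E]
  m18 ⊆ 10-10 [E]
  m22 ⊆ --110,10-10
  m25 ⊆ 1-001,110-1
  m27 ⊆ -1011,110-1
  m30 ⊆ --110,111-0
E = {0--11, 0-000, 1-001, 10-10}
Petrick residual → --110, -1011, 01-1-
Cover = cde' + bc'de + a'de + a'c'd'e' + a'bd + ac'd'e + ab'de'  |cover|=7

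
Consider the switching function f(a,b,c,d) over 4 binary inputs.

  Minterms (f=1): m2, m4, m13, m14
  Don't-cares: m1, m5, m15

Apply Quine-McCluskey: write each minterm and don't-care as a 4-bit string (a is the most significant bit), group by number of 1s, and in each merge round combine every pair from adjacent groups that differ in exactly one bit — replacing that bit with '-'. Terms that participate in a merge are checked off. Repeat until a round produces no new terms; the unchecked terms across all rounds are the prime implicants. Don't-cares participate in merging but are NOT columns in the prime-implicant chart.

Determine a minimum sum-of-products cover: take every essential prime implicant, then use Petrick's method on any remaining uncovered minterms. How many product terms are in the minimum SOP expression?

Round 0: 0001✓ 0010 0100✓ 0101✓ 1101✓ 1110✓ 1111✓
Round 1: -101 0-01 010- 11-1 111-
PIs = {-101, 0-01, 0010, 010-, 11-1, 111-}
Coverage chart:
  m2: 0010 ←essential
  m4: 010- ←essential
  m13: -101,11-1
  m14: 111- ←essential
Essential: 0010, 010-, 111-
Petrick residual → -101
Min cover (4 terms): bc'd + a'b'cd' + a'bc' + abc

4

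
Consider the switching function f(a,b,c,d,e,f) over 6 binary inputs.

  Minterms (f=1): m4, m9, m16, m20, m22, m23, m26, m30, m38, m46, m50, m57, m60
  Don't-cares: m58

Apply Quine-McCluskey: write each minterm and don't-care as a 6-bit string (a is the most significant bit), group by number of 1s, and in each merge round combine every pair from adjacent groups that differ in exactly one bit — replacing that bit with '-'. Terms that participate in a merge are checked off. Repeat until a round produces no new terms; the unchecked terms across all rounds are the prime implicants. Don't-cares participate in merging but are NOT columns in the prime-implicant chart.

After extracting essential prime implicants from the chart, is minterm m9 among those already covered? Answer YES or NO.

[col 0] 000100*, 001001, 010000*, 010100*, 010110*, 010111*, 011010*, 011110*, 100110*, 101110*, 110010*, 111001, 111010*, 111100
[col 1] -11010, 0-0100, 01-110, 010-00, 0101-0, 01011-, 011-10, 10-110, 11-010
Prime implicants: -11010, 0-0100, 001001, 01-110, 010-00, 0101-0, 01011-, 011-10, 10-110, 11-010, 111001, 111100
PI chart (minterm → PIs covering it):
  4 | 0-0100  (sole → essential)
  9 | 001001  (sole → essential)
  16 | 010-00  (sole → essential)
  20 | 0-0100,010-00,0101-0
  22 | 01-110,0101-0,01011-
  23 | 01011-  (sole → essential)
  26 | -11010,011-10
  30 | 01-110,011-10
  38 | 10-110  (sole → essential)
  46 | 10-110  (sole → essential)
  50 | 11-010  (sole → essential)
  57 | 111001  (sole → essential)
  60 | 111100  (sole → essential)
Essential prime implicants: 0-0100, 001001, 010-00, 01011-, 10-110, 11-010, 111001, 111100

YES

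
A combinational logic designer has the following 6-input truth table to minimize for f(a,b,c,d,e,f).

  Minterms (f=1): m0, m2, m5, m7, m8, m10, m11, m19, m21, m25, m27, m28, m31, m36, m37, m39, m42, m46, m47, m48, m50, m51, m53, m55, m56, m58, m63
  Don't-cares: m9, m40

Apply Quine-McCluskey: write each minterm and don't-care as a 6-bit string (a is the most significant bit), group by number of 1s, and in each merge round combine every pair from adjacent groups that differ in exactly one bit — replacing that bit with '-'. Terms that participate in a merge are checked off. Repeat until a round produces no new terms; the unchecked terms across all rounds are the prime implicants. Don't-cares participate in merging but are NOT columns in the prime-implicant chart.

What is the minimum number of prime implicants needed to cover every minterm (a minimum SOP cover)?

Round 0: 000000✓ 000010✓ 000101✓ 000111✓ 001000✓ 001001✓ 001010✓ 001011✓ 010011✓ 010101✓ 011001✓ 011011✓ 011100 011111✓ 100100✓ 100101✓ 100111✓ 101000✓ 101010✓ 101110✓ 101111✓ 110000✓ 110010✓ 110011✓ 110101✓ 110111✓ 111000✓ 111010✓ 111111✓
Round 1: -00101✓ -00111✓ -01000✓ -01010✓ -10011 -10101✓ -11111 0-0101✓ 0-1001✓ 0-1011✓ 00-000✓ 00-010✓ 0000-0✓ 0001-1✓ 0010-0✓ 0010-1✓ 00100-✓ 00101-✓ 01-011 011-11 0110-1✓ 1-0101✓ 1-0111✓ 1-1000✓ 1-1010✓ 1-1111✓ 10-111✓ 1001-1✓ 10010- 101-10 1010-0✓ 10111- 11-000✓ 11-010✓ 11-111✓ 110-11 1100-0✓ 11001- 1101-1✓ 1110-0✓
Round 2: --0101 -001-1 -010-0 0-10-1 00-0-0 0010-- 1--111 1-01-1 1-10-0 11-0-0
PIs = {--0101, -001-1, -010-0, -10011, -11111, 0-10-1, 00-0-0, 0010--, 01-011, 011-11, 011100, 1--111, 1-01-1, 1-10-0, 10010-, 101-10, 10111-, 11-0-0, 110-11, 11001-}
Coverage chart:
  m0: 00-0-0 ←essential
  m2: 00-0-0 ←essential
  m5: --0101,-001-1
  m7: -001-1 ←essential
  m8: -010-0,00-0-0,0010--
  m10: -010-0,00-0-0,0010--
  m11: 0-10-1,0010--
  m19: -10011,01-011
  m21: --0101 ←essential
  m25: 0-10-1 ←essential
  m27: 0-10-1,01-011,011-11
  m28: 011100 ←essential
  m31: -11111,011-11
  m36: 10010- ←essential
  m37: --0101,-001-1,1-01-1,10010-
  m39: -001-1,1--111,1-01-1
  m42: -010-0,1-10-0,101-10
  m46: 101-10,10111-
  m47: 1--111,10111-
  m48: 11-0-0 ←essential
  m50: 11-0-0,11001-
  m51: -10011,110-11,11001-
  m53: --0101,1-01-1
  m55: 1--111,1-01-1,110-11
  m56: 1-10-0,11-0-0
  m58: 1-10-0,11-0-0
  m63: -11111,1--111
Essential: --0101, -001-1, 0-10-1, 00-0-0, 011100, 10010-, 11-0-0
Petrick residual → -10011, -11111, 1--111, 101-10
Min cover (11 terms): c'de'f + b'c'df + bc'd'ef + bcdef + a'cd'f + a'b'd'f' + a'bcde'f' + adef + ab'c'de' + ab'cef' + abd'f'

11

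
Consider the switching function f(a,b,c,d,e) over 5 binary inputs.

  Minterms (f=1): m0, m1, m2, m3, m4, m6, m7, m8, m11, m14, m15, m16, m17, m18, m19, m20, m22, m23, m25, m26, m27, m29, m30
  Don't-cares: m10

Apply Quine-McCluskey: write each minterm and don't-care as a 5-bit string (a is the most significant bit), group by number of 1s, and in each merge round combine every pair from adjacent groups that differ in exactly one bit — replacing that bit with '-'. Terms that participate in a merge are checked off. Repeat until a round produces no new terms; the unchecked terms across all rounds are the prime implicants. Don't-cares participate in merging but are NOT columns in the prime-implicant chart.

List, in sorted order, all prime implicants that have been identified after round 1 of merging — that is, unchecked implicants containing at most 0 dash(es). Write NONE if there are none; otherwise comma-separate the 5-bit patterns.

size-2^0 implicants → 00000(✓)  00001(✓)  00010(✓)  00011(✓)  00100(✓)  00110(✓)  00111(✓)  01000(✓)  01010(✓)  01011(✓)  01110(✓)  01111(✓)  10000(✓)  10001(✓)  10010(✓)  10011(✓)  10100(✓)  10110(✓)  10111(✓)  11001(✓)  11010(✓)  11011(✓)  11101(✓)  11110(✓)
size-2^1 implicants → -0000(✓)  -0001(✓)  -0010(✓)  -0011(✓)  -0100(✓)  -0110(✓)  -0111(✓)  -1010(✓)  -1011(✓)  -1110(✓)  0-000(✓)  0-010(✓)  0-011(✓)  0-110(✓)  0-111(✓)  00-00(✓)  00-10(✓)  00-11(✓)  000-0(✓)  000-1(✓)  0000-(✓)  0001-(✓)  001-0(✓)  0011-(✓)  01-10(✓)  01-11(✓)  010-0(✓)  0101-(✓)  0111-(✓)  1-001(✓)  1-010(✓)  1-011(✓)  1-110(✓)  10-00(✓)  10-10(✓)  10-11(✓)  100-0(✓)  100-1(✓)  1000-(✓)  1001-(✓)  101-0(✓)  1011-(✓)  11-01  11-10(✓)  110-1(✓)  1101-(✓)
size-2^2 implicants → --010(✓)  --011(✓)  --110(✓)  -0-00(✓)  -0-10(✓)  -0-11(✓)  -00-0(✓)  -00-1(✓)  -000-(✓)  -001-(✓)  -01-0(✓)  -011-(✓)  -1-10(✓)  -101-(✓)  0--10(✓)  0--11(✓)  0-0-0  0-01-(✓)  0-11-(✓)  00--0(✓)  00-1-(✓)  000--(✓)  01-1-(✓)  1--10(✓)  1-0-1  1-01-(✓)  10--0(✓)  10-1-(✓)  100--(✓)
size-2^3 implicants → ---10  --01-  -0--0  -0-1-  -00--  0--1-
Unchecked terms (primes): ---10, --01-, -0--0, -0-1-, -00--, 0--1-, 0-0-0, 1-0-1, 11-01

NONE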